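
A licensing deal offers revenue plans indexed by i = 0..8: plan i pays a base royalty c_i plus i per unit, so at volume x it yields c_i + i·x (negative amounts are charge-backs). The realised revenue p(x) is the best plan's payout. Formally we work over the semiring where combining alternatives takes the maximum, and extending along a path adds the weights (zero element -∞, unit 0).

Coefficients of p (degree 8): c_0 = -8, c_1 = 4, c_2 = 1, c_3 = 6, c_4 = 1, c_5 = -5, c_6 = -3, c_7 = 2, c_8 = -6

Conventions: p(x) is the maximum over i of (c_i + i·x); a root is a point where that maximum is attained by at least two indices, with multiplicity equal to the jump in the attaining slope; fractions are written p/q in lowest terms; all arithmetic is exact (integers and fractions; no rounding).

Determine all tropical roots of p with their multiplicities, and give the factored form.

hull edge (i=0, c=-8) to (i=1, c=4): slope 12, span 1
hull edge (i=1, c=4) to (i=3, c=6): slope 1, span 2
hull edge (i=3, c=6) to (i=7, c=2): slope -1, span 4
hull edge (i=7, c=2) to (i=8, c=-6): slope -8, span 1
Factored form: p(x) = -6 ⊗ (x ⊕ (-12)) ⊗ (x ⊕ (-1)) ⊗ (x ⊕ (-1)) ⊗ (x ⊕ 1) ⊗ (x ⊕ 1) ⊗ (x ⊕ 1) ⊗ (x ⊕ 1) ⊗ (x ⊕ 8)
Answer: roots = -12 (mult 1), -1 (mult 2), 1 (mult 4), 8 (mult 1)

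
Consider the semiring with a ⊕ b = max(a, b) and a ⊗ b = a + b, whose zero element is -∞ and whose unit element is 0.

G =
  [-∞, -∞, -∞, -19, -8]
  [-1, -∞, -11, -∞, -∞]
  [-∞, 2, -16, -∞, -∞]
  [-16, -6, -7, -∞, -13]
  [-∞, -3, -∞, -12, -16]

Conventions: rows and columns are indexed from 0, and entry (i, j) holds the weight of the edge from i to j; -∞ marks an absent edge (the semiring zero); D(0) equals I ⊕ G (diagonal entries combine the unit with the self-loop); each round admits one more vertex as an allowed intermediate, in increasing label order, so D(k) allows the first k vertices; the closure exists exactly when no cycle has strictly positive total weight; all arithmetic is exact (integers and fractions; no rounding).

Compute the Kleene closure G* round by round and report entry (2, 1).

D(0):
  [0, -∞, -∞, -19, -8]
  [-1, 0, -11, -∞, -∞]
  [-∞, 2, 0, -∞, -∞]
  [-16, -6, -7, 0, -13]
  [-∞, -3, -∞, -12, 0]
D(1):
  [0, -∞, -∞, -19, -8]
  [-1, 0, -11, -20, -9]
  [-∞, 2, 0, -∞, -∞]
  [-16, -6, -7, 0, -13]
  [-∞, -3, -∞, -12, 0]
D(2):
  [0, -∞, -∞, -19, -8]
  [-1, 0, -11, -20, -9]
  [1, 2, 0, -18, -7]
  [-7, -6, -7, 0, -13]
  [-4, -3, -14, -12, 0]
D(3):
  [0, -∞, -∞, -19, -8]
  [-1, 0, -11, -20, -9]
  [1, 2, 0, -18, -7]
  [-6, -5, -7, 0, -13]
  [-4, -3, -14, -12, 0]
D(4):
  [0, -24, -26, -19, -8]
  [-1, 0, -11, -20, -9]
  [1, 2, 0, -18, -7]
  [-6, -5, -7, 0, -13]
  [-4, -3, -14, -12, 0]
D(5):
  [0, -11, -22, -19, -8]
  [-1, 0, -11, -20, -9]
  [1, 2, 0, -18, -7]
  [-6, -5, -7, 0, -13]
  [-4, -3, -14, -12, 0]
Answer: G*[2][1] = 2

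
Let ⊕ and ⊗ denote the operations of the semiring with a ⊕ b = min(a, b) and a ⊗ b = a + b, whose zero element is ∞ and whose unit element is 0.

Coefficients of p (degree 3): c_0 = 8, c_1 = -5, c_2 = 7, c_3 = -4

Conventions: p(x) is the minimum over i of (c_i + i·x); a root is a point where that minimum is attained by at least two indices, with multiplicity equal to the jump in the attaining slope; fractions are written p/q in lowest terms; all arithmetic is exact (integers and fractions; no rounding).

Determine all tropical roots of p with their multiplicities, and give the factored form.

hull edge (i=0, c=8) to (i=1, c=-5): slope -13, span 1
hull edge (i=1, c=-5) to (i=3, c=-4): slope 1/2, span 2
Factored form: p(x) = -4 ⊗ (x ⊕ (-1/2)) ⊗ (x ⊕ (-1/2)) ⊗ (x ⊕ 13)
Answer: roots = -1/2 (mult 2), 13 (mult 1)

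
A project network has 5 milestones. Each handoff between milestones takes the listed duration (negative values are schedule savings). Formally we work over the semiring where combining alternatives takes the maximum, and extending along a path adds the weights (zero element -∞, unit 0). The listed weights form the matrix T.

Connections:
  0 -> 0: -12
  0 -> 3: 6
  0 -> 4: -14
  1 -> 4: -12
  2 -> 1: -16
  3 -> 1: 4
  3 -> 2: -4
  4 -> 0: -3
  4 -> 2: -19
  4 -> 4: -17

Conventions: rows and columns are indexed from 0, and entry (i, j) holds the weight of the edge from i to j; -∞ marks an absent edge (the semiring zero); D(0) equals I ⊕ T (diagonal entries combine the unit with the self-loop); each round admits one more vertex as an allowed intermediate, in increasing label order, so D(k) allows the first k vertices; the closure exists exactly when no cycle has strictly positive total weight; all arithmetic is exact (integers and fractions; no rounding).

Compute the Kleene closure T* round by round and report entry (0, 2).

D(0):
  [0, -∞, -∞, 6, -14]
  [-∞, 0, -∞, -∞, -12]
  [-∞, -16, 0, -∞, -∞]
  [-∞, 4, -4, 0, -∞]
  [-3, -∞, -19, -∞, 0]
D(1):
  [0, -∞, -∞, 6, -14]
  [-∞, 0, -∞, -∞, -12]
  [-∞, -16, 0, -∞, -∞]
  [-∞, 4, -4, 0, -∞]
  [-3, -∞, -19, 3, 0]
D(2):
  [0, -∞, -∞, 6, -14]
  [-∞, 0, -∞, -∞, -12]
  [-∞, -16, 0, -∞, -28]
  [-∞, 4, -4, 0, -8]
  [-3, -∞, -19, 3, 0]
D(3):
  [0, -∞, -∞, 6, -14]
  [-∞, 0, -∞, -∞, -12]
  [-∞, -16, 0, -∞, -28]
  [-∞, 4, -4, 0, -8]
  [-3, -35, -19, 3, 0]
D(4):
  [0, 10, 2, 6, -2]
  [-∞, 0, -∞, -∞, -12]
  [-∞, -16, 0, -∞, -28]
  [-∞, 4, -4, 0, -8]
  [-3, 7, -1, 3, 0]
D(5):
  [0, 10, 2, 6, -2]
  [-15, 0, -13, -9, -12]
  [-31, -16, 0, -25, -28]
  [-11, 4, -4, 0, -8]
  [-3, 7, -1, 3, 0]
Answer: T*[0][2] = 2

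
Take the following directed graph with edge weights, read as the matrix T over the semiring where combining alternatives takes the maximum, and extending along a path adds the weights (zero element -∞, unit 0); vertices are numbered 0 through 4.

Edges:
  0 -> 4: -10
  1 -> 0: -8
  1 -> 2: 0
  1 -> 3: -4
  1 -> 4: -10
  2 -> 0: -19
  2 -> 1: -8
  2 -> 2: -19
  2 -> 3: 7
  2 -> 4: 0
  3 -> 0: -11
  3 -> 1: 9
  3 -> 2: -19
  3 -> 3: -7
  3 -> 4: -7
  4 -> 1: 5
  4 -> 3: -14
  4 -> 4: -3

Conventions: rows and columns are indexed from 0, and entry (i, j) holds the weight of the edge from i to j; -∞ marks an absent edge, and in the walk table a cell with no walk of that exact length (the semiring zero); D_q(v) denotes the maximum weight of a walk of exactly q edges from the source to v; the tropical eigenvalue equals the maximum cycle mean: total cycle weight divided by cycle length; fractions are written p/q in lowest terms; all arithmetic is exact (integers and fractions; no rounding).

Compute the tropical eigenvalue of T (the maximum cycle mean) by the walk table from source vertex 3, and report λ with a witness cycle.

q=0: [-∞, -∞, -∞, 0, -∞]
q=1: [-11, 9, -19, -7, -7]
q=2: [1, 2, 9, 5, -1]
q=3: [-6, 14, 2, 16, 9]
q=4: [6, 25, 14, 10, 9]
q=5: [17, 19, 25, 21, 15]
Optimal cycle mean attained by: cycle 1->2->3->1, total 0 + 7 + 9, length 3.
Answer: λ = 16/3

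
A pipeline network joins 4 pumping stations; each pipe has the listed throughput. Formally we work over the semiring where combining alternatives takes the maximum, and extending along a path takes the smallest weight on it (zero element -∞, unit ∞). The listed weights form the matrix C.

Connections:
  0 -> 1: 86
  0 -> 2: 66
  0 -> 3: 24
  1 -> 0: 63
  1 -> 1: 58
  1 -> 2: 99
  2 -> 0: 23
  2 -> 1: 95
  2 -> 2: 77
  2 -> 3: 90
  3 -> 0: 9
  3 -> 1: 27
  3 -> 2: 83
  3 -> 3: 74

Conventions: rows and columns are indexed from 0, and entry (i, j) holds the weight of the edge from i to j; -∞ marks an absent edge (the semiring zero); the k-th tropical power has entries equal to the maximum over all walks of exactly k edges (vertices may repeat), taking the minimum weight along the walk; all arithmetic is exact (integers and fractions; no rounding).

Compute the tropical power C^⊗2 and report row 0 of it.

C^⊗2:
  [63, 66, 86, 66]
  [58, 95, 77, 90]
  [63, 77, 95, 77]
  [27, 83, 77, 83]
Answer: row 0 of C^⊗2 = [63, 66, 86, 66]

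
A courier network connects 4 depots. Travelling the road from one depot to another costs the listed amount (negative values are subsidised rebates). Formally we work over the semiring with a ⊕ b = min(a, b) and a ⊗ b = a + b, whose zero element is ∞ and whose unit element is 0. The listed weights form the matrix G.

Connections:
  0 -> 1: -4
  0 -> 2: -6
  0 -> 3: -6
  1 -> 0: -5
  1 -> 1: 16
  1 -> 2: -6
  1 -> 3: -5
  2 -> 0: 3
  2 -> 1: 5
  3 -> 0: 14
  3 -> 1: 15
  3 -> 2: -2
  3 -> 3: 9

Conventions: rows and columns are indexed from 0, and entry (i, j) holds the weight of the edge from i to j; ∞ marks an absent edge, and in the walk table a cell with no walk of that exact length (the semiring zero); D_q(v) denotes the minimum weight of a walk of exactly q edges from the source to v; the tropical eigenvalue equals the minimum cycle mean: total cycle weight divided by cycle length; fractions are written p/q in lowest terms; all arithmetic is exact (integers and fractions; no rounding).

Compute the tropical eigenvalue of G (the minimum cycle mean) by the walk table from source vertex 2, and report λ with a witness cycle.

q=0: [∞, ∞, 0, ∞]
q=1: [3, 5, ∞, ∞]
q=2: [0, -1, -3, -3]
q=3: [-6, -4, -7, -6]
q=4: [-9, -10, -12, -12]
Optimal cycle mean attained by: cycle 0->1->0, total (-4) + (-5), length 2.
Answer: λ = -9/2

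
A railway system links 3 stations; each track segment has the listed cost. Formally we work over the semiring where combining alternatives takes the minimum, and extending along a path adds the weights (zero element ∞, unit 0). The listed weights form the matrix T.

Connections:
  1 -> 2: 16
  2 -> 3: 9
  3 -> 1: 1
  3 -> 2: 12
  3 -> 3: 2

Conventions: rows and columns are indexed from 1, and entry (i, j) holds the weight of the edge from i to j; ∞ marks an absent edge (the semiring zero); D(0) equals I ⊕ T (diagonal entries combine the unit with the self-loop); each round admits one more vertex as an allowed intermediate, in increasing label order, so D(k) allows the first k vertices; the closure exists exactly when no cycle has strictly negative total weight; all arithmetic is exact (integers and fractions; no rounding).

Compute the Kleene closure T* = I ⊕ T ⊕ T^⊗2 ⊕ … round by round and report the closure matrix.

D(0):
  [0, 16, ∞]
  [∞, 0, 9]
  [1, 12, 0]
D(1):
  [0, 16, ∞]
  [∞, 0, 9]
  [1, 12, 0]
D(2):
  [0, 16, 25]
  [∞, 0, 9]
  [1, 12, 0]
D(3):
  [0, 16, 25]
  [10, 0, 9]
  [1, 12, 0]
Answer: T* = [[0, 16, 25], [10, 0, 9], [1, 12, 0]]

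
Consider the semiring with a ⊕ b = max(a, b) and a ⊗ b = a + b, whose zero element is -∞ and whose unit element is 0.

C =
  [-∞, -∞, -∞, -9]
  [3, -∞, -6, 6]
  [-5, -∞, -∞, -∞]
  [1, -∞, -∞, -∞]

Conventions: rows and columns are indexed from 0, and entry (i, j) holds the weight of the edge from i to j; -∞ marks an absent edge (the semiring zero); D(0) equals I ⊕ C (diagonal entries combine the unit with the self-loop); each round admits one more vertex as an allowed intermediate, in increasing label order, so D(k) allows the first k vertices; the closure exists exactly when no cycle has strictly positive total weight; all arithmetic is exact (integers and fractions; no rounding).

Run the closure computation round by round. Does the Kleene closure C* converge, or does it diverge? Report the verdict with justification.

D(0):
  [0, -∞, -∞, -9]
  [3, 0, -6, 6]
  [-5, -∞, 0, -∞]
  [1, -∞, -∞, 0]
D(1):
  [0, -∞, -∞, -9]
  [3, 0, -6, 6]
  [-5, -∞, 0, -14]
  [1, -∞, -∞, 0]
D(2):
  [0, -∞, -∞, -9]
  [3, 0, -6, 6]
  [-5, -∞, 0, -14]
  [1, -∞, -∞, 0]
D(3):
  [0, -∞, -∞, -9]
  [3, 0, -6, 6]
  [-5, -∞, 0, -14]
  [1, -∞, -∞, 0]
D(4):
  [0, -∞, -∞, -9]
  [7, 0, -6, 6]
  [-5, -∞, 0, -14]
  [1, -∞, -∞, 0]
Key observation: every diagonal entry stays at the unit through all rounds, so no improving cycle exists.
Answer: CONVERGES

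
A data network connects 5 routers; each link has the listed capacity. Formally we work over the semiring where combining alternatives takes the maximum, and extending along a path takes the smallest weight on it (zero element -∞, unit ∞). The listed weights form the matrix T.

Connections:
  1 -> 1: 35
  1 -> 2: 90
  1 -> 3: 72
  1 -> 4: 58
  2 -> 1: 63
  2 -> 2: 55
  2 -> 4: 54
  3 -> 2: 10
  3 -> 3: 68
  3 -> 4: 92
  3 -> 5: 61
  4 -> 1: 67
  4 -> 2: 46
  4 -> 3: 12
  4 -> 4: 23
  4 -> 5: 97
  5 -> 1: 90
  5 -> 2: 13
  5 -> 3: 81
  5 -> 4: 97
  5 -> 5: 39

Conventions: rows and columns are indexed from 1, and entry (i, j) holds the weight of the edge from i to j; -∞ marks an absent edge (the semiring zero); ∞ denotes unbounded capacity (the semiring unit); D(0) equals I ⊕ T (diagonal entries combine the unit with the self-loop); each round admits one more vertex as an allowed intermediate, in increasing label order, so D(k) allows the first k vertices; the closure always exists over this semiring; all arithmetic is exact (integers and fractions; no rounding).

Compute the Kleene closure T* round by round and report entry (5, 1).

D(0):
  [∞, 90, 72, 58, -∞]
  [63, ∞, -∞, 54, -∞]
  [-∞, 10, ∞, 92, 61]
  [67, 46, 12, ∞, 97]
  [90, 13, 81, 97, ∞]
D(1):
  [∞, 90, 72, 58, -∞]
  [63, ∞, 63, 58, -∞]
  [-∞, 10, ∞, 92, 61]
  [67, 67, 67, ∞, 97]
  [90, 90, 81, 97, ∞]
D(2):
  [∞, 90, 72, 58, -∞]
  [63, ∞, 63, 58, -∞]
  [10, 10, ∞, 92, 61]
  [67, 67, 67, ∞, 97]
  [90, 90, 81, 97, ∞]
D(3):
  [∞, 90, 72, 72, 61]
  [63, ∞, 63, 63, 61]
  [10, 10, ∞, 92, 61]
  [67, 67, 67, ∞, 97]
  [90, 90, 81, 97, ∞]
D(4):
  [∞, 90, 72, 72, 72]
  [63, ∞, 63, 63, 63]
  [67, 67, ∞, 92, 92]
  [67, 67, 67, ∞, 97]
  [90, 90, 81, 97, ∞]
D(5):
  [∞, 90, 72, 72, 72]
  [63, ∞, 63, 63, 63]
  [90, 90, ∞, 92, 92]
  [90, 90, 81, ∞, 97]
  [90, 90, 81, 97, ∞]
Answer: T*[5][1] = 90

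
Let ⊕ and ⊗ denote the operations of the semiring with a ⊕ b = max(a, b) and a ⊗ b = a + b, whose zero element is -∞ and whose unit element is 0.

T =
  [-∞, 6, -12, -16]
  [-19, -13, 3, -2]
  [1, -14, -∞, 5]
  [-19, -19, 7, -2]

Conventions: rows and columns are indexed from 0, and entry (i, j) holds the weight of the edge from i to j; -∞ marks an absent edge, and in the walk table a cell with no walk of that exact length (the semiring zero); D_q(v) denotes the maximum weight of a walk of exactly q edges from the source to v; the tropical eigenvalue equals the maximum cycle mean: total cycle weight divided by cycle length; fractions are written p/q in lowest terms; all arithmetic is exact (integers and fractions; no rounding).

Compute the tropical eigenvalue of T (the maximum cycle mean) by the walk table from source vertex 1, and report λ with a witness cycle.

q=0: [-∞, 0, -∞, -∞]
q=1: [-19, -13, 3, -2]
q=2: [4, -11, 5, 8]
q=3: [6, 10, 15, 10]
q=4: [16, 12, 17, 20]
Optimal cycle mean attained by: cycle 2->3->2, total 5 + 7, length 2.
Answer: λ = 6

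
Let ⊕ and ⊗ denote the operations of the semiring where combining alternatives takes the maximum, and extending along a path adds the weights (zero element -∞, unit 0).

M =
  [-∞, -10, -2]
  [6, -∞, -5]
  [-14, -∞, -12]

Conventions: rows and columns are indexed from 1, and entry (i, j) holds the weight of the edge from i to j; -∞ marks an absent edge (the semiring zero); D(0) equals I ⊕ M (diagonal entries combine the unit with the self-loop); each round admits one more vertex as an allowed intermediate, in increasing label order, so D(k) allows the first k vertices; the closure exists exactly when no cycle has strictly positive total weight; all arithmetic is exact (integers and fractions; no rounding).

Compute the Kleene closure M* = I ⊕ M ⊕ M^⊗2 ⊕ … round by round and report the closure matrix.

D(0):
  [0, -10, -2]
  [6, 0, -5]
  [-14, -∞, 0]
D(1):
  [0, -10, -2]
  [6, 0, 4]
  [-14, -24, 0]
D(2):
  [0, -10, -2]
  [6, 0, 4]
  [-14, -24, 0]
D(3):
  [0, -10, -2]
  [6, 0, 4]
  [-14, -24, 0]
Answer: M* = [[0, -10, -2], [6, 0, 4], [-14, -24, 0]]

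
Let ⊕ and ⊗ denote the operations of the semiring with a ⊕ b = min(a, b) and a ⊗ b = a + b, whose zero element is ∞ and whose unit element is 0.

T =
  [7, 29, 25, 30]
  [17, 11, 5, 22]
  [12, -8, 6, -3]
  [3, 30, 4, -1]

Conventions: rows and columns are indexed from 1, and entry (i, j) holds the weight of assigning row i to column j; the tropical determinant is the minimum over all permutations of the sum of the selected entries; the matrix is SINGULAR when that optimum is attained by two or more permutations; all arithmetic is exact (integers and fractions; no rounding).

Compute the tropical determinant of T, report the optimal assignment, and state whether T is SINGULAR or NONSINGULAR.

σ = (1, 2, 3, 4): 7 + 11 + 6 + (-1) = 23
σ = (1, 2, 4, 3): 7 + 11 + (-3) + 4 = 19
σ = (1, 3, 2, 4): 7 + 5 + (-8) + (-1) = 3
σ = (1, 3, 4, 2): 7 + 5 + (-3) + 30 = 39
σ = (1, 4, 2, 3): 7 + 22 + (-8) + 4 = 25
σ = (1, 4, 3, 2): 7 + 22 + 6 + 30 = 65
σ = (2, 1, 3, 4): 29 + 17 + 6 + (-1) = 51
σ = (2, 1, 4, 3): 29 + 17 + (-3) + 4 = 47
σ = (2, 3, 1, 4): 29 + 5 + 12 + (-1) = 45
σ = (2, 3, 4, 1): 29 + 5 + (-3) + 3 = 34
σ = (2, 4, 1, 3): 29 + 22 + 12 + 4 = 67
σ = (2, 4, 3, 1): 29 + 22 + 6 + 3 = 60
σ = (3, 1, 2, 4): 25 + 17 + (-8) + (-1) = 33
σ = (3, 1, 4, 2): 25 + 17 + (-3) + 30 = 69
σ = (3, 2, 1, 4): 25 + 11 + 12 + (-1) = 47
σ = (3, 2, 4, 1): 25 + 11 + (-3) + 3 = 36
σ = (3, 4, 1, 2): 25 + 22 + 12 + 30 = 89
σ = (3, 4, 2, 1): 25 + 22 + (-8) + 3 = 42
σ = (4, 1, 2, 3): 30 + 17 + (-8) + 4 = 43
σ = (4, 1, 3, 2): 30 + 17 + 6 + 30 = 83
σ = (4, 2, 1, 3): 30 + 11 + 12 + 4 = 57
σ = (4, 2, 3, 1): 30 + 11 + 6 + 3 = 50
σ = (4, 3, 1, 2): 30 + 5 + 12 + 30 = 77
σ = (4, 3, 2, 1): 30 + 5 + (-8) + 3 = 30
Optimal value attained by: σ = (1, 3, 2, 4).
Answer: det⊕(T) = 3; verdict: NONSINGULAR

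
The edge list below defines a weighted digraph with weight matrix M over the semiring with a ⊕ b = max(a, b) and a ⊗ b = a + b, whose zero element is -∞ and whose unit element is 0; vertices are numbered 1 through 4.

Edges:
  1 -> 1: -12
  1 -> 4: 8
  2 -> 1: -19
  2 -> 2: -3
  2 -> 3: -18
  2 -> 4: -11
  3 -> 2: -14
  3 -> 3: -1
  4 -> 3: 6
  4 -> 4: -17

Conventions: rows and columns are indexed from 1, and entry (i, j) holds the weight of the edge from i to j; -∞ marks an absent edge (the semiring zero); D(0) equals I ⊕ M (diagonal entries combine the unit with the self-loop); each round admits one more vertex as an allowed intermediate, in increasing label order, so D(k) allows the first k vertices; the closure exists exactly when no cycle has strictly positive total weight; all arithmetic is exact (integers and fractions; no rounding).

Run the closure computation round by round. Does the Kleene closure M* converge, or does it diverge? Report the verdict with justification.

D(0):
  [0, -∞, -∞, 8]
  [-19, 0, -18, -11]
  [-∞, -14, 0, -∞]
  [-∞, -∞, 6, 0]
D(1):
  [0, -∞, -∞, 8]
  [-19, 0, -18, -11]
  [-∞, -14, 0, -∞]
  [-∞, -∞, 6, 0]
D(2):
  [0, -∞, -∞, 8]
  [-19, 0, -18, -11]
  [-33, -14, 0, -25]
  [-∞, -∞, 6, 0]
D(3):
  [0, -∞, -∞, 8]
  [-19, 0, -18, -11]
  [-33, -14, 0, -25]
  [-27, -8, 6, 0]
D(4):
  [0, 0, 14, 8]
  [-19, 0, -5, -11]
  [-33, -14, 0, -25]
  [-27, -8, 6, 0]
Key observation: every diagonal entry stays at the unit through all rounds, so no improving cycle exists.
Answer: CONVERGES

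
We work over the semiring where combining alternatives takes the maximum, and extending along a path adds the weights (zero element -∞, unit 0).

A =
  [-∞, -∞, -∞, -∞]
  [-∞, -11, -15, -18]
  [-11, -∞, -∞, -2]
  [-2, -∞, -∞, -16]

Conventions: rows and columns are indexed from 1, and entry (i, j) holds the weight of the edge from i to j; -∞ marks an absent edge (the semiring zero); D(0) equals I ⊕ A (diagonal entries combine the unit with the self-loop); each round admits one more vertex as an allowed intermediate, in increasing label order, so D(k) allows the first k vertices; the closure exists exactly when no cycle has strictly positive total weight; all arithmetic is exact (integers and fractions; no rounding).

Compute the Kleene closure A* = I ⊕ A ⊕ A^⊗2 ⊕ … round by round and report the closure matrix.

D(0):
  [0, -∞, -∞, -∞]
  [-∞, 0, -15, -18]
  [-11, -∞, 0, -2]
  [-2, -∞, -∞, 0]
D(1):
  [0, -∞, -∞, -∞]
  [-∞, 0, -15, -18]
  [-11, -∞, 0, -2]
  [-2, -∞, -∞, 0]
D(2):
  [0, -∞, -∞, -∞]
  [-∞, 0, -15, -18]
  [-11, -∞, 0, -2]
  [-2, -∞, -∞, 0]
D(3):
  [0, -∞, -∞, -∞]
  [-26, 0, -15, -17]
  [-11, -∞, 0, -2]
  [-2, -∞, -∞, 0]
D(4):
  [0, -∞, -∞, -∞]
  [-19, 0, -15, -17]
  [-4, -∞, 0, -2]
  [-2, -∞, -∞, 0]
Answer: A* = [[0, -∞, -∞, -∞], [-19, 0, -15, -17], [-4, -∞, 0, -2], [-2, -∞, -∞, 0]]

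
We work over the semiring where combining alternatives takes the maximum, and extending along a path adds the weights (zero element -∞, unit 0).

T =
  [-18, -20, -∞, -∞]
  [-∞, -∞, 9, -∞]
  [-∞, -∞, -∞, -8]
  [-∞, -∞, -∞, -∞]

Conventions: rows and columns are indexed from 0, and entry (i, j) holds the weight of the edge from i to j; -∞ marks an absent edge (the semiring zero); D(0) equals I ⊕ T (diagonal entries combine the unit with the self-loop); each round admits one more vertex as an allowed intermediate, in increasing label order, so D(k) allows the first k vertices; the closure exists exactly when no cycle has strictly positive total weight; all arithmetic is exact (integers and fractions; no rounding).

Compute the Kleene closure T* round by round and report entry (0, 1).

D(0):
  [0, -20, -∞, -∞]
  [-∞, 0, 9, -∞]
  [-∞, -∞, 0, -8]
  [-∞, -∞, -∞, 0]
D(1):
  [0, -20, -∞, -∞]
  [-∞, 0, 9, -∞]
  [-∞, -∞, 0, -8]
  [-∞, -∞, -∞, 0]
D(2):
  [0, -20, -11, -∞]
  [-∞, 0, 9, -∞]
  [-∞, -∞, 0, -8]
  [-∞, -∞, -∞, 0]
D(3):
  [0, -20, -11, -19]
  [-∞, 0, 9, 1]
  [-∞, -∞, 0, -8]
  [-∞, -∞, -∞, 0]
D(4):
  [0, -20, -11, -19]
  [-∞, 0, 9, 1]
  [-∞, -∞, 0, -8]
  [-∞, -∞, -∞, 0]
Answer: T*[0][1] = -20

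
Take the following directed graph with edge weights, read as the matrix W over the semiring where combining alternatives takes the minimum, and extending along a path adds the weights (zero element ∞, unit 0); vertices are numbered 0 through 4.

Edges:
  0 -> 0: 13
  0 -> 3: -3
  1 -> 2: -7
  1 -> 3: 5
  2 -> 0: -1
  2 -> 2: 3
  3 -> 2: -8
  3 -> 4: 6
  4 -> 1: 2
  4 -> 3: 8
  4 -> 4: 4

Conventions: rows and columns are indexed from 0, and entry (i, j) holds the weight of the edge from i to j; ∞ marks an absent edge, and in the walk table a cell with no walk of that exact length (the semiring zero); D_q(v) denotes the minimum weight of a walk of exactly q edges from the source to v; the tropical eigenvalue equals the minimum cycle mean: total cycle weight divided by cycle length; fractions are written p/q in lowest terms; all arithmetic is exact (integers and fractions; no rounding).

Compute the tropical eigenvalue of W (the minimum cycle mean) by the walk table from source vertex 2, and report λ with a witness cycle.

q=0: [∞, ∞, 0, ∞, ∞]
q=1: [-1, ∞, 3, ∞, ∞]
q=2: [2, ∞, 6, -4, ∞]
q=3: [5, ∞, -12, -1, 2]
q=4: [-13, 4, -9, 2, 5]
q=5: [-10, 7, -6, -16, 8]
Optimal cycle mean attained by: cycle 0->3->2->0, total (-3) + (-8) + (-1), length 3.
Answer: λ = -4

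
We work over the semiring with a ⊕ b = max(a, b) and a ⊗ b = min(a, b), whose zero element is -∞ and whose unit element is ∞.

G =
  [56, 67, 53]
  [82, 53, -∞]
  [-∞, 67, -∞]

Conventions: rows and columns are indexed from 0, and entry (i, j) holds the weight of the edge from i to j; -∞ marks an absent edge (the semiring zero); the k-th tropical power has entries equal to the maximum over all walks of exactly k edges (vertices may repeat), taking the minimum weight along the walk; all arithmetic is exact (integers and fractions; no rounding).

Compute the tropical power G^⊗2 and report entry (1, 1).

G^⊗2:
  [67, 56, 53]
  [56, 67, 53]
  [67, 53, -∞]
Key observation: the optimum is the walk 1->0->1, with weight 82 min 67 = 67.
Optimal value attained by: walk 1->0->1.
Answer: (G^⊗2)[1][1] = 67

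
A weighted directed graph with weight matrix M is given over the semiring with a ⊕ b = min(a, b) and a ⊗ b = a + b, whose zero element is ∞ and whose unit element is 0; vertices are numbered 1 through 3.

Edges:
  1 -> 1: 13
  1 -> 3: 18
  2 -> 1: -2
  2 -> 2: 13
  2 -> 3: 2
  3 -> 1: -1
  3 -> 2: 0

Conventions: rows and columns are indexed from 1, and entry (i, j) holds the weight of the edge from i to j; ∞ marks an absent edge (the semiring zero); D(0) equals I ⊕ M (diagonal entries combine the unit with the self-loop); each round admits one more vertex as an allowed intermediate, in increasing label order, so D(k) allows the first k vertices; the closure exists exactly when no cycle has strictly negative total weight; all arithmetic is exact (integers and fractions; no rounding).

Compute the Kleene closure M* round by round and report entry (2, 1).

D(0):
  [0, ∞, 18]
  [-2, 0, 2]
  [-1, 0, 0]
D(1):
  [0, ∞, 18]
  [-2, 0, 2]
  [-1, 0, 0]
D(2):
  [0, ∞, 18]
  [-2, 0, 2]
  [-2, 0, 0]
D(3):
  [0, 18, 18]
  [-2, 0, 2]
  [-2, 0, 0]
Answer: M*[2][1] = -2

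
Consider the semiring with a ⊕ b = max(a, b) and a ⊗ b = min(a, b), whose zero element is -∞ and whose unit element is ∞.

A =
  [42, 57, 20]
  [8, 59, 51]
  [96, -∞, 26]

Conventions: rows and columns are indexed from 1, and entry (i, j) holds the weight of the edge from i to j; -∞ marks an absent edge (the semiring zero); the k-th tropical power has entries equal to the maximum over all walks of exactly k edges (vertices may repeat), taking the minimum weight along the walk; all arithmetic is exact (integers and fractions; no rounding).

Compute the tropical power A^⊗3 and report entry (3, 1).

A^⊗2:
  [42, 57, 51]
  [51, 59, 51]
  [42, 57, 26]
A^⊗3:
  [51, 57, 51]
  [51, 59, 51]
  [42, 57, 51]
Key observation: the optimum is the walk 3->1->1->1, with weight 96 min 42 min 42 = 42.
Optimal value attained by: walk 3->1->1->1.
Answer: (A^⊗3)[3][1] = 42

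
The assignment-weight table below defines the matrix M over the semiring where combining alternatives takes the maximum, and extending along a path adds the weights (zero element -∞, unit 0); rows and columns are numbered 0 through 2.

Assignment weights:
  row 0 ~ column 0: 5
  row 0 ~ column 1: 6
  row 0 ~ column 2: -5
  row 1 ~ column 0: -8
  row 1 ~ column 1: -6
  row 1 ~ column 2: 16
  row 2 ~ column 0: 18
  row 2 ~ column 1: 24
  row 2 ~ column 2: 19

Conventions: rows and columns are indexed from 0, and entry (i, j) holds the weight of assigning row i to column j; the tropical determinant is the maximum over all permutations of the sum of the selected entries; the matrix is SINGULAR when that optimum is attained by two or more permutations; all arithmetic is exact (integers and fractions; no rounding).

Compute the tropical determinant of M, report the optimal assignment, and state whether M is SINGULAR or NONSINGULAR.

σ = (0, 1, 2): 5 + (-6) + 19 = 18
σ = (0, 2, 1): 5 + 16 + 24 = 45
σ = (1, 0, 2): 6 + (-8) + 19 = 17
σ = (1, 2, 0): 6 + 16 + 18 = 40
σ = (2, 0, 1): (-5) + (-8) + 24 = 11
σ = (2, 1, 0): (-5) + (-6) + 18 = 7
Optimal value attained by: σ = (0, 2, 1).
Answer: det⊕(M) = 45; verdict: NONSINGULAR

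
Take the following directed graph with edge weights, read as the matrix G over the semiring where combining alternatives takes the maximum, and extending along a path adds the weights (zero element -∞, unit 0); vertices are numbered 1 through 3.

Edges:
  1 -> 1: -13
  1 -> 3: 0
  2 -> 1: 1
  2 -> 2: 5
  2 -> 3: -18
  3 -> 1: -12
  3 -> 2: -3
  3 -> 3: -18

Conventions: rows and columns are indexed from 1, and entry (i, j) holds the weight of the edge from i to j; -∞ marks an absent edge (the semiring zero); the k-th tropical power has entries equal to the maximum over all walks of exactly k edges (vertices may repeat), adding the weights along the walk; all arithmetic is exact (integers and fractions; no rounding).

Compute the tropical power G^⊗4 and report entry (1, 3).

G^⊗2:
  [-12, -3, -13]
  [6, 10, 1]
  [-2, 2, -12]
G^⊗3:
  [-2, 2, -12]
  [11, 15, 6]
  [3, 7, -2]
G^⊗4:
  [3, 7, -2]
  [16, 20, 11]
  [8, 12, 3]
Key observation: the optimum is the walk 1->3->2->1->3, with weight 0 + (-3) + 1 + 0 = -2.
Optimal value attained by: walk 1->3->2->1->3.
Answer: (G^⊗4)[1][3] = -2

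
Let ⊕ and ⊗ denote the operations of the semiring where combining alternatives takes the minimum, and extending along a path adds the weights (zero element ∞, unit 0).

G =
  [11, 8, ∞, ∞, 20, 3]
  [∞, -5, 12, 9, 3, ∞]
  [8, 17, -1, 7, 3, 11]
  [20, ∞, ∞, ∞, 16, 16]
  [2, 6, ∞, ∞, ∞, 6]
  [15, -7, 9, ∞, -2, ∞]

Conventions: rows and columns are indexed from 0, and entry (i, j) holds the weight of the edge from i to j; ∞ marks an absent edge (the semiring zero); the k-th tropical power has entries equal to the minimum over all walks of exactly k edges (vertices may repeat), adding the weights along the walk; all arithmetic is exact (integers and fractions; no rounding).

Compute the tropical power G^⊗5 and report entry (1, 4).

G^⊗2:
  [18, -4, 12, 17, 1, 14]
  [5, -10, 7, 4, -2, 9]
  [5, 4, -2, 6, 2, 9]
  [18, 9, 25, ∞, 14, 22]
  [13, -1, 15, 15, 4, 5]
  [0, -12, 5, 2, -4, 4]
G^⊗3:
  [3, -9, 8, 5, -1, 7]
  [0, -15, 2, -1, -7, 4]
  [4, -1, -3, 5, 1, 8]
  [16, 4, 21, 18, 12, 20]
  [6, -6, 11, 8, 2, 10]
  [-2, -17, 0, -3, -9, 2]
G^⊗4:
  [1, -14, 3, 0, -6, 5]
  [-5, -20, -3, -6, -12, -1]
  [3, -6, -4, 4, 0, 7]
  [14, -1, 16, 13, 7, 18]
  [4, -11, 6, 3, -3, 8]
  [-7, -22, -5, -8, -14, -3]
G^⊗5:
  [-4, -19, -2, -5, -11, 0]
  [-10, -25, -8, -11, -17, -6]
  [2, -11, -5, 3, -3, 6]
  [9, -6, 11, 8, 2, 13]
  [-1, -16, 1, -2, -8, 3]
  [-12, -27, -10, -13, -19, -8]
Key observation: the optimum is the walk 1->1->1->1->1->4, with weight (-5) + (-5) + (-5) + (-5) + 3 = -17.
Optimal value attained by: walk 1->1->1->1->1->4.
Answer: (G^⊗5)[1][4] = -17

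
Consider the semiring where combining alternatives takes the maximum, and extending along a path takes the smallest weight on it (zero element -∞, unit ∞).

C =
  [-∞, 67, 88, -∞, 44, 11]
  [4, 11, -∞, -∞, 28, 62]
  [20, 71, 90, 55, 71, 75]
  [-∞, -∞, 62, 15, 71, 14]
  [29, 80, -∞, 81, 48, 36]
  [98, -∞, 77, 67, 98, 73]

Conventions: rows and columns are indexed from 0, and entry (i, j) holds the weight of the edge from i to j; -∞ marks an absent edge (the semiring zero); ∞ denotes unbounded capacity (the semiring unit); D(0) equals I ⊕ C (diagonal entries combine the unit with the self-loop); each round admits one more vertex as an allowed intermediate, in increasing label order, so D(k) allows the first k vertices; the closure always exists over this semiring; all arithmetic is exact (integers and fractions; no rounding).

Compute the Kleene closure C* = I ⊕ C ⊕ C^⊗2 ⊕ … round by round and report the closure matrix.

D(0):
  [∞, 67, 88, -∞, 44, 11]
  [4, ∞, -∞, -∞, 28, 62]
  [20, 71, ∞, 55, 71, 75]
  [-∞, -∞, 62, ∞, 71, 14]
  [29, 80, -∞, 81, ∞, 36]
  [98, -∞, 77, 67, 98, ∞]
D(1):
  [∞, 67, 88, -∞, 44, 11]
  [4, ∞, 4, -∞, 28, 62]
  [20, 71, ∞, 55, 71, 75]
  [-∞, -∞, 62, ∞, 71, 14]
  [29, 80, 29, 81, ∞, 36]
  [98, 67, 88, 67, 98, ∞]
D(2):
  [∞, 67, 88, -∞, 44, 62]
  [4, ∞, 4, -∞, 28, 62]
  [20, 71, ∞, 55, 71, 75]
  [-∞, -∞, 62, ∞, 71, 14]
  [29, 80, 29, 81, ∞, 62]
  [98, 67, 88, 67, 98, ∞]
D(3):
  [∞, 71, 88, 55, 71, 75]
  [4, ∞, 4, 4, 28, 62]
  [20, 71, ∞, 55, 71, 75]
  [20, 62, 62, ∞, 71, 62]
  [29, 80, 29, 81, ∞, 62]
  [98, 71, 88, 67, 98, ∞]
D(4):
  [∞, 71, 88, 55, 71, 75]
  [4, ∞, 4, 4, 28, 62]
  [20, 71, ∞, 55, 71, 75]
  [20, 62, 62, ∞, 71, 62]
  [29, 80, 62, 81, ∞, 62]
  [98, 71, 88, 67, 98, ∞]
D(5):
  [∞, 71, 88, 71, 71, 75]
  [28, ∞, 28, 28, 28, 62]
  [29, 71, ∞, 71, 71, 75]
  [29, 71, 62, ∞, 71, 62]
  [29, 80, 62, 81, ∞, 62]
  [98, 80, 88, 81, 98, ∞]
D(6):
  [∞, 75, 88, 75, 75, 75]
  [62, ∞, 62, 62, 62, 62]
  [75, 75, ∞, 75, 75, 75]
  [62, 71, 62, ∞, 71, 62]
  [62, 80, 62, 81, ∞, 62]
  [98, 80, 88, 81, 98, ∞]
Answer: C* = [[∞, 75, 88, 75, 75, 75], [62, ∞, 62, 62, 62, 62], [75, 75, ∞, 75, 75, 75], [62, 71, 62, ∞, 71, 62], [62, 80, 62, 81, ∞, 62], [98, 80, 88, 81, 98, ∞]]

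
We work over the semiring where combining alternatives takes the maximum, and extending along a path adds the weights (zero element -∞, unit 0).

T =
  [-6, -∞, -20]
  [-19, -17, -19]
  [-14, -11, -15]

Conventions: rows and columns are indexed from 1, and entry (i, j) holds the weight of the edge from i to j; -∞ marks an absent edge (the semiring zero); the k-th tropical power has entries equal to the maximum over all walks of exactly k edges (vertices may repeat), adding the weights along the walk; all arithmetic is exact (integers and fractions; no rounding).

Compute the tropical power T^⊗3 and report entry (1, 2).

T^⊗2:
  [-12, -31, -26]
  [-25, -30, -34]
  [-20, -26, -30]
T^⊗3:
  [-18, -37, -32]
  [-31, -45, -45]
  [-26, -41, -40]
Key observation: the optimum is the walk 1->1->3->2, with weight (-6) + (-20) + (-11) = -37.
Optimal value attained by: walk 1->1->3->2.
Answer: (T^⊗3)[1][2] = -37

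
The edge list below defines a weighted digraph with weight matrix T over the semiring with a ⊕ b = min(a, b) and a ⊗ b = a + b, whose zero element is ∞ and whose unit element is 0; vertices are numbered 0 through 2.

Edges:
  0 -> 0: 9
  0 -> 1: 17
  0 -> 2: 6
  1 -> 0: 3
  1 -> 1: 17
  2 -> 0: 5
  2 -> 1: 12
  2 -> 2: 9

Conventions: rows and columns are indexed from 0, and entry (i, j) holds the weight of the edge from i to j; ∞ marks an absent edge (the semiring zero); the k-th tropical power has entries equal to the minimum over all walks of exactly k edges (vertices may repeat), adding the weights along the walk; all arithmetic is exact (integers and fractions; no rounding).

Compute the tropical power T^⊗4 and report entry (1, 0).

T^⊗2:
  [11, 18, 15]
  [12, 20, 9]
  [14, 21, 11]
T^⊗3:
  [20, 27, 17]
  [14, 21, 18]
  [16, 23, 20]
T^⊗4:
  [22, 29, 26]
  [23, 30, 20]
  [25, 32, 22]
Key observation: the optimum is the walk 1->0->0->2->0, with weight 3 + 9 + 6 + 5 = 23.
Optimal value attained by: walk 1->0->0->2->0.
Answer: (T^⊗4)[1][0] = 23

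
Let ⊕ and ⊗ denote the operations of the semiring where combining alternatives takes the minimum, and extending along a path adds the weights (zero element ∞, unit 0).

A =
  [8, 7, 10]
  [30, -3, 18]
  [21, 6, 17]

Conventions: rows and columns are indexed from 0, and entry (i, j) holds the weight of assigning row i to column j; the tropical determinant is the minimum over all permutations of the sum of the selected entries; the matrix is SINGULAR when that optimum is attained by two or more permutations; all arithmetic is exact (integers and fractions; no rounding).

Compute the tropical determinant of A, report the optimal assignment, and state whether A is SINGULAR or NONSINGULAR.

σ = (0, 1, 2): 8 + (-3) + 17 = 22
σ = (0, 2, 1): 8 + 18 + 6 = 32
σ = (1, 0, 2): 7 + 30 + 17 = 54
σ = (1, 2, 0): 7 + 18 + 21 = 46
σ = (2, 0, 1): 10 + 30 + 6 = 46
σ = (2, 1, 0): 10 + (-3) + 21 = 28
Optimal value attained by: σ = (0, 1, 2).
Answer: det⊕(A) = 22; verdict: NONSINGULAR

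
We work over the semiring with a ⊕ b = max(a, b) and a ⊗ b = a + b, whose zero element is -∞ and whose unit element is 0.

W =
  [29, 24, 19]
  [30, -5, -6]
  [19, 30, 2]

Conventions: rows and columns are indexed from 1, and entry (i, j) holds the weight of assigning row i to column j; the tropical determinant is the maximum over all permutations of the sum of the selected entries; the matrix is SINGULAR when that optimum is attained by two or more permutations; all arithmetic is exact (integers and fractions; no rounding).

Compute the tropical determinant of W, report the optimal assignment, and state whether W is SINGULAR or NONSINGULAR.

σ = (1, 2, 3): 29 + (-5) + 2 = 26
σ = (1, 3, 2): 29 + (-6) + 30 = 53
σ = (2, 1, 3): 24 + 30 + 2 = 56
σ = (2, 3, 1): 24 + (-6) + 19 = 37
σ = (3, 1, 2): 19 + 30 + 30 = 79
σ = (3, 2, 1): 19 + (-5) + 19 = 33
Optimal value attained by: σ = (3, 1, 2).
Answer: det⊕(W) = 79; verdict: NONSINGULAR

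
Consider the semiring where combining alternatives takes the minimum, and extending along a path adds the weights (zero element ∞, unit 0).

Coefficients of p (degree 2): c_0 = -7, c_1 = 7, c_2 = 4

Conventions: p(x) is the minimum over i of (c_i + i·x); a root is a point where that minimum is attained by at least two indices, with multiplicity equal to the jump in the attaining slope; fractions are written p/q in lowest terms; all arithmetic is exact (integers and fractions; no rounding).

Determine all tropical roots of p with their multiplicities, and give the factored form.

hull edge (i=0, c=-7) to (i=2, c=4): slope 11/2, span 2
Factored form: p(x) = 4 ⊗ (x ⊕ (-11/2)) ⊗ (x ⊕ (-11/2))
Answer: roots = -11/2 (mult 2)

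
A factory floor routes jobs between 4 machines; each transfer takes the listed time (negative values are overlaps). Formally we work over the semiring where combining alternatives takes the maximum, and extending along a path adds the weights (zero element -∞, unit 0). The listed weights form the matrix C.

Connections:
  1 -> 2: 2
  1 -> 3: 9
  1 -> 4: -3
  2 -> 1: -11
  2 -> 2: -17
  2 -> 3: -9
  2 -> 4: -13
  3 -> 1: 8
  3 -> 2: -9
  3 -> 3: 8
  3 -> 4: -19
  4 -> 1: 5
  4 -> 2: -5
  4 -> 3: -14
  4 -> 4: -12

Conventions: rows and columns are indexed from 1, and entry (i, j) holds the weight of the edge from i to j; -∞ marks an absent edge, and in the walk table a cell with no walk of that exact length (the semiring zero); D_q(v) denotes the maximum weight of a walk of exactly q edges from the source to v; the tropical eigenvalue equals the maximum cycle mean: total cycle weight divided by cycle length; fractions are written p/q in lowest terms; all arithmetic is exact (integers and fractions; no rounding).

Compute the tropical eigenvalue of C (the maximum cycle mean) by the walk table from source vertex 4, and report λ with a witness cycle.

q=0: [-∞, -∞, -∞, 0]
q=1: [5, -5, -14, -12]
q=2: [-6, 7, 14, 2]
q=3: [22, 5, 22, -5]
q=4: [30, 24, 31, 19]
Optimal cycle mean attained by: cycle 1->3->1, total 9 + 8, length 2.
Answer: λ = 17/2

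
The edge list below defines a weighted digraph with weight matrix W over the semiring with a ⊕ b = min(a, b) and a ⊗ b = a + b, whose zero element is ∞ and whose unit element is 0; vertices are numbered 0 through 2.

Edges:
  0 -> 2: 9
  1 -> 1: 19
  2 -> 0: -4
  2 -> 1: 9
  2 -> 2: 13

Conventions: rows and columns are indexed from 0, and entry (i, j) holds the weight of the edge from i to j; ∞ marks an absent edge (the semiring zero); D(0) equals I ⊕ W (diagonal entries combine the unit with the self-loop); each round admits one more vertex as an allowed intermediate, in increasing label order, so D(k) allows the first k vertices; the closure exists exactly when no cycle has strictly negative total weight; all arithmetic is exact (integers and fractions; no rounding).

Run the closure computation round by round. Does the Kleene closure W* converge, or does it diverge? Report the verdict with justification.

D(0):
  [0, ∞, 9]
  [∞, 0, ∞]
  [-4, 9, 0]
D(1):
  [0, ∞, 9]
  [∞, 0, ∞]
  [-4, 9, 0]
D(2):
  [0, ∞, 9]
  [∞, 0, ∞]
  [-4, 9, 0]
D(3):
  [0, 18, 9]
  [∞, 0, ∞]
  [-4, 9, 0]
Key observation: every diagonal entry stays at the unit through all rounds, so no improving cycle exists.
Answer: CONVERGES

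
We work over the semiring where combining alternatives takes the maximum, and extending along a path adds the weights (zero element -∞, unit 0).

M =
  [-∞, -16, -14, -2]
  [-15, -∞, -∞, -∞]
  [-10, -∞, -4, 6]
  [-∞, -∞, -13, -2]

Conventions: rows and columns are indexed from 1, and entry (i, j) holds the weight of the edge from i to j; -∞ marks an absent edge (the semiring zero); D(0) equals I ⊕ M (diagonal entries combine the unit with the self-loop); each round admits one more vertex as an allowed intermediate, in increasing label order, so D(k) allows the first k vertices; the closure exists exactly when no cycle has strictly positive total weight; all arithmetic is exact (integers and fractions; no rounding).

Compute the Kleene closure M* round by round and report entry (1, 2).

D(0):
  [0, -16, -14, -2]
  [-15, 0, -∞, -∞]
  [-10, -∞, 0, 6]
  [-∞, -∞, -13, 0]
D(1):
  [0, -16, -14, -2]
  [-15, 0, -29, -17]
  [-10, -26, 0, 6]
  [-∞, -∞, -13, 0]
D(2):
  [0, -16, -14, -2]
  [-15, 0, -29, -17]
  [-10, -26, 0, 6]
  [-∞, -∞, -13, 0]
D(3):
  [0, -16, -14, -2]
  [-15, 0, -29, -17]
  [-10, -26, 0, 6]
  [-23, -39, -13, 0]
D(4):
  [0, -16, -14, -2]
  [-15, 0, -29, -17]
  [-10, -26, 0, 6]
  [-23, -39, -13, 0]
Answer: M*[1][2] = -16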